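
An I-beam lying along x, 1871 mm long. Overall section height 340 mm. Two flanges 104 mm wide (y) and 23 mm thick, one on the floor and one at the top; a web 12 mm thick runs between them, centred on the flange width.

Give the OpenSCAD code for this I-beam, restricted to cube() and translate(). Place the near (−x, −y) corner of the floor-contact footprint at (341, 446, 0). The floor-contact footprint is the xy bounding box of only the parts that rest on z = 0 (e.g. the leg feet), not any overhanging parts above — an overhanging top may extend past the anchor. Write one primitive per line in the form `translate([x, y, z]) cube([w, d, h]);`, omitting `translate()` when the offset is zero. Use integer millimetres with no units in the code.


translate([341, 446, 0]) cube([1871, 104, 23]);
translate([341, 492, 23]) cube([1871, 12, 294]);
translate([341, 446, 317]) cube([1871, 104, 23]);


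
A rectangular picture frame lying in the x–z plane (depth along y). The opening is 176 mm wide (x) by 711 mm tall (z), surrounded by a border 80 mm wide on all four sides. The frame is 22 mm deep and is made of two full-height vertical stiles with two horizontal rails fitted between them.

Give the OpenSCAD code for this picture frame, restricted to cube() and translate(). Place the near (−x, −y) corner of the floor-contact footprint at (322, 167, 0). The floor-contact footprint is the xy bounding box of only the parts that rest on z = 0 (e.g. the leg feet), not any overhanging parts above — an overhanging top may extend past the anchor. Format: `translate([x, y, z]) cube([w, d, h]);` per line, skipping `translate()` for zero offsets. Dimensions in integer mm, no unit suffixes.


translate([322, 167, 0]) cube([80, 22, 871]);
translate([578, 167, 0]) cube([80, 22, 871]);
translate([402, 167, 0]) cube([176, 22, 80]);
translate([402, 167, 791]) cube([176, 22, 80]);


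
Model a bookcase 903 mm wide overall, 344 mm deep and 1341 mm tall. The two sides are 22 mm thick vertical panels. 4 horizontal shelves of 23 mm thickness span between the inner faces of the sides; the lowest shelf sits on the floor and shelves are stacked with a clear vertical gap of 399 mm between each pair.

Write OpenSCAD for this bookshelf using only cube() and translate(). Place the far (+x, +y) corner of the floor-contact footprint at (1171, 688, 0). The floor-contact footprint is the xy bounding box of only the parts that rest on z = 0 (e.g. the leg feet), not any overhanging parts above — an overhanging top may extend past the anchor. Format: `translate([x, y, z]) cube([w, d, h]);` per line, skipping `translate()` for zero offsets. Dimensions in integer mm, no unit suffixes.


translate([268, 344, 0]) cube([22, 344, 1341]);
translate([1149, 344, 0]) cube([22, 344, 1341]);
translate([290, 344, 0]) cube([859, 344, 23]);
translate([290, 344, 422]) cube([859, 344, 23]);
translate([290, 344, 844]) cube([859, 344, 23]);
translate([290, 344, 1266]) cube([859, 344, 23]);


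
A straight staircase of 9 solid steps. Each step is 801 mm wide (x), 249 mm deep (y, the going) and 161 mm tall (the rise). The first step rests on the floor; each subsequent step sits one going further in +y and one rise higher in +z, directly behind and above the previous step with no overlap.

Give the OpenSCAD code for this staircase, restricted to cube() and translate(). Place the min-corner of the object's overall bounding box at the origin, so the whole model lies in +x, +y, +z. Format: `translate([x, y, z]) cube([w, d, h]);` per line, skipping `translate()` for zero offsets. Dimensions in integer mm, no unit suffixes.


cube([801, 249, 161]);
translate([0, 249, 161]) cube([801, 249, 161]);
translate([0, 498, 322]) cube([801, 249, 161]);
translate([0, 747, 483]) cube([801, 249, 161]);
translate([0, 996, 644]) cube([801, 249, 161]);
translate([0, 1245, 805]) cube([801, 249, 161]);
translate([0, 1494, 966]) cube([801, 249, 161]);
translate([0, 1743, 1127]) cube([801, 249, 161]);
translate([0, 1992, 1288]) cube([801, 249, 161]);


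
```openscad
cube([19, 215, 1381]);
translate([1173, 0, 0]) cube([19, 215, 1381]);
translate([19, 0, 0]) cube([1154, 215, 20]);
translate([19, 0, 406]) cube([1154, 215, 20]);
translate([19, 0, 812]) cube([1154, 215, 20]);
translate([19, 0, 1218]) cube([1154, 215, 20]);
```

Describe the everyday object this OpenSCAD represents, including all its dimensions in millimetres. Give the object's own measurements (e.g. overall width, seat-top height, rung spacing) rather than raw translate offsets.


An open bookshelf. Two side panels, each 19 mm thick, 215 mm deep and 1381 mm tall, stand 1192 mm apart (outside-to-outside). Between them sit 4 shelves, each 20 mm thick and 215 mm deep, spanning the full gap between the sides. The bottom shelf rests on the floor (its underside at z = 0) and the clear gap between one shelf's top and the next shelf's underside is 386 mm.


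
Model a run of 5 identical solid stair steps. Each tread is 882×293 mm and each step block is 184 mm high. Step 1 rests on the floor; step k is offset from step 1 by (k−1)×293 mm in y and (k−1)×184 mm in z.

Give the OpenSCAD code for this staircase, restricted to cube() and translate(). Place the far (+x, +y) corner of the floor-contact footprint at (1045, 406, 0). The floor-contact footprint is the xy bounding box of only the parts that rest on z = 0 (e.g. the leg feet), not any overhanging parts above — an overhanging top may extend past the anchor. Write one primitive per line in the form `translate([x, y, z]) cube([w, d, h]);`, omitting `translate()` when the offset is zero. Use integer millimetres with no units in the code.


translate([163, 113, 0]) cube([882, 293, 184]);
translate([163, 406, 184]) cube([882, 293, 184]);
translate([163, 699, 368]) cube([882, 293, 184]);
translate([163, 992, 552]) cube([882, 293, 184]);
translate([163, 1285, 736]) cube([882, 293, 184]);


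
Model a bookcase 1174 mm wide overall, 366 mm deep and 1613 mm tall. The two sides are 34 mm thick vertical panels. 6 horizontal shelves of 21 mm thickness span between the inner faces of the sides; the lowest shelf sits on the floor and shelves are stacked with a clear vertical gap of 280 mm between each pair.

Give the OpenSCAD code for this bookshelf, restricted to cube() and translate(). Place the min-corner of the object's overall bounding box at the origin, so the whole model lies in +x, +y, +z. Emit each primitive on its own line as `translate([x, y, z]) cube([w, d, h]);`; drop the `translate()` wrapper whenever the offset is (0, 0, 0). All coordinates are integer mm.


cube([34, 366, 1613]);
translate([1140, 0, 0]) cube([34, 366, 1613]);
translate([34, 0, 0]) cube([1106, 366, 21]);
translate([34, 0, 301]) cube([1106, 366, 21]);
translate([34, 0, 602]) cube([1106, 366, 21]);
translate([34, 0, 903]) cube([1106, 366, 21]);
translate([34, 0, 1204]) cube([1106, 366, 21]);
translate([34, 0, 1505]) cube([1106, 366, 21]);


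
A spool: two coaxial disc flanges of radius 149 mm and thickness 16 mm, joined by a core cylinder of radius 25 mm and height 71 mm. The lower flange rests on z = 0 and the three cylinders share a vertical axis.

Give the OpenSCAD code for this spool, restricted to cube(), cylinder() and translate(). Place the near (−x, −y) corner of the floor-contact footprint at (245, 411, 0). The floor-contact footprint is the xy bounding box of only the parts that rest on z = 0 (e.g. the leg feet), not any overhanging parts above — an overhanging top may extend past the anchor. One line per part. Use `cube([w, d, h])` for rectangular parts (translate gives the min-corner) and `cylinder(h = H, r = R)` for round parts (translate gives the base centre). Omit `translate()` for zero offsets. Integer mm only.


translate([394, 560, 0]) cylinder(h = 16, r = 149);
translate([394, 560, 16]) cylinder(h = 71, r = 25);
translate([394, 560, 87]) cylinder(h = 16, r = 149);


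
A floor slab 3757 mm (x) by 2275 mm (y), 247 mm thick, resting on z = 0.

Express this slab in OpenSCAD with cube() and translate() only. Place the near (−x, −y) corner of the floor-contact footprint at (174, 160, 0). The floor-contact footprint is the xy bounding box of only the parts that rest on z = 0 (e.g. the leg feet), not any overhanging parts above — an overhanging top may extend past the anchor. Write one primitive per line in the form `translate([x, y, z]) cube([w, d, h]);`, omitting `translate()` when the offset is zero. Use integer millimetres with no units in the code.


translate([174, 160, 0]) cube([3757, 2275, 247]);


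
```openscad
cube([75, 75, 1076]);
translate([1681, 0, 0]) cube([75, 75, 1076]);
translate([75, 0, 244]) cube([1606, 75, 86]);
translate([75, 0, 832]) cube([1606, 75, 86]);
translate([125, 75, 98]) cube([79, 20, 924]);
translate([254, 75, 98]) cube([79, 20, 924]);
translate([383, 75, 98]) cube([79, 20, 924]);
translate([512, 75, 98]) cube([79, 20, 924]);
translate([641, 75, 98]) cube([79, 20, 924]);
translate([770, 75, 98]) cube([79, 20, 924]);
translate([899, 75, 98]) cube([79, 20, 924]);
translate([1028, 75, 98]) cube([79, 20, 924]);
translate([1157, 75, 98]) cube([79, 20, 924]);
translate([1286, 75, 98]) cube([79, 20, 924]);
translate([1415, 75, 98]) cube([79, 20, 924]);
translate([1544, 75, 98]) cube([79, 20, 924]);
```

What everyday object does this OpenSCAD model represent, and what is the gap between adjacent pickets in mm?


A fence section. The picket gap is 50 mm.

Two posts, two rails, 12 pickets — a fence section. Span 1606 mm holds 12 pickets of 79 mm with 13 equal gaps: ⌊(1606 − 12·79) / 13⌋ = 50 mm.


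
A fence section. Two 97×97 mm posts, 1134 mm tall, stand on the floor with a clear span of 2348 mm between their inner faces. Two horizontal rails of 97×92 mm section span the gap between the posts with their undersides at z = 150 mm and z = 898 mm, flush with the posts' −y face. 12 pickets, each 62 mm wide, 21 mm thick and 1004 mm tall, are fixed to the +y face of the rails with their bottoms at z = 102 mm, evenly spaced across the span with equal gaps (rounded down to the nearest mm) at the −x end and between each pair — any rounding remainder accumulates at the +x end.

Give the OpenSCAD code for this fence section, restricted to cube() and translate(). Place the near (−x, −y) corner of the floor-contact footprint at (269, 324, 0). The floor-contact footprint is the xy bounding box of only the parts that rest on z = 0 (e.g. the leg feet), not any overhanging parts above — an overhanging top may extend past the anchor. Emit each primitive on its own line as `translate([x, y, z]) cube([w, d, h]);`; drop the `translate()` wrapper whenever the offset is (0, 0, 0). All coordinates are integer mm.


translate([269, 324, 0]) cube([97, 97, 1134]);
translate([2714, 324, 0]) cube([97, 97, 1134]);
translate([366, 324, 150]) cube([2348, 97, 92]);
translate([366, 324, 898]) cube([2348, 97, 92]);
translate([489, 421, 102]) cube([62, 21, 1004]);
translate([674, 421, 102]) cube([62, 21, 1004]);
translate([859, 421, 102]) cube([62, 21, 1004]);
translate([1044, 421, 102]) cube([62, 21, 1004]);
translate([1229, 421, 102]) cube([62, 21, 1004]);
translate([1414, 421, 102]) cube([62, 21, 1004]);
translate([1599, 421, 102]) cube([62, 21, 1004]);
translate([1784, 421, 102]) cube([62, 21, 1004]);
translate([1969, 421, 102]) cube([62, 21, 1004]);
translate([2154, 421, 102]) cube([62, 21, 1004]);
translate([2339, 421, 102]) cube([62, 21, 1004]);
translate([2524, 421, 102]) cube([62, 21, 1004]);


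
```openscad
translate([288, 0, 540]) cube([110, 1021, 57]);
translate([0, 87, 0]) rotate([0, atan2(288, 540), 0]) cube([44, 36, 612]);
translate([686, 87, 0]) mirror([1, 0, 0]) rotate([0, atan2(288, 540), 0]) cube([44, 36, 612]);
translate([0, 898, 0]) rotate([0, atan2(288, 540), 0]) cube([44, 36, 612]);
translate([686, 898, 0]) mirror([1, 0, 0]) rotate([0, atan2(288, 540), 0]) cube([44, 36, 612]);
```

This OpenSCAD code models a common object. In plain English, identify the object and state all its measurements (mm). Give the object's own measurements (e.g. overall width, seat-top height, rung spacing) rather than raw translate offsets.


A sawhorse. A 110×1021×57 mm beam (x, y, z) sits on two A-frame leg pairs. Each pair is two raked legs of 44×36 mm section (36 mm along y) splaying symmetrically in x. Each leg rises 540 mm vertically over 288 mm of horizontal reach and is 612 mm long along its own axis. Every leg's outer bottom edge rests on the floor and its outer top edge meets a bottom edge of the beam — the left legs (tilting toward +x) meet the beam's −x bottom edge, the right legs (their mirror images, tilting toward −x) meet its +x bottom edge — so the leg tops tuck under the beam, the beam's underside is 540 mm above the floor, and the feet are 686 mm apart outside-to-outside with the beam centred between them. The two leg pairs are set in 87 mm from either end of the beam.


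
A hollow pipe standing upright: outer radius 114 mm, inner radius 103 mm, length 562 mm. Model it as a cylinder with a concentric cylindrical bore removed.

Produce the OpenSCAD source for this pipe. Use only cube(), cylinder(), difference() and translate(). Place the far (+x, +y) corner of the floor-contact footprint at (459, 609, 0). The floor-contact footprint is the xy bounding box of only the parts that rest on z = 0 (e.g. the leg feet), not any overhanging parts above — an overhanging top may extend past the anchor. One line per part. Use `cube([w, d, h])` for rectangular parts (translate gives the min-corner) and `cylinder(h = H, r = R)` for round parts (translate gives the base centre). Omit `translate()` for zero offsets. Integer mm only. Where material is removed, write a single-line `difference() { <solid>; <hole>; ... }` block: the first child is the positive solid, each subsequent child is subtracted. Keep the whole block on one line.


difference() { translate([345, 495, 0]) cylinder(h = 562, r = 114); translate([345, 495, 0]) cylinder(h = 562, r = 103); }


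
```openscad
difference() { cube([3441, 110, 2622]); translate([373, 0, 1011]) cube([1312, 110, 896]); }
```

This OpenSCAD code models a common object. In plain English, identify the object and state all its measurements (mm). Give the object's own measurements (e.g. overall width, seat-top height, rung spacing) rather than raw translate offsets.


A wall 3441 mm long (x), 110 mm thick (y), 2622 mm tall, with a rectangular window opening cut through it. The opening is 1312 mm wide and 896 mm tall; its sill is at z = 1011 mm and its near (−x) edge is 373 mm from the wall's −x end. The opening passes through the full wall thickness.


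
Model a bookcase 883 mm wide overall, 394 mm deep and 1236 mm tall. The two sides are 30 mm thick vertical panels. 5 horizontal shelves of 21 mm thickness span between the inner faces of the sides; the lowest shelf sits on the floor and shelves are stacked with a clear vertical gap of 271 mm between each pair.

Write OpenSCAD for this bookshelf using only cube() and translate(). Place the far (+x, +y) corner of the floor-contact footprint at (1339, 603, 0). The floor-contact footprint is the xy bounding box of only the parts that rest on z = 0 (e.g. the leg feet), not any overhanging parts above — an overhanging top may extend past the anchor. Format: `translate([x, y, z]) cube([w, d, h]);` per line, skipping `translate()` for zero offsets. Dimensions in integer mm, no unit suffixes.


translate([456, 209, 0]) cube([30, 394, 1236]);
translate([1309, 209, 0]) cube([30, 394, 1236]);
translate([486, 209, 0]) cube([823, 394, 21]);
translate([486, 209, 292]) cube([823, 394, 21]);
translate([486, 209, 584]) cube([823, 394, 21]);
translate([486, 209, 876]) cube([823, 394, 21]);
translate([486, 209, 1168]) cube([823, 394, 21]);


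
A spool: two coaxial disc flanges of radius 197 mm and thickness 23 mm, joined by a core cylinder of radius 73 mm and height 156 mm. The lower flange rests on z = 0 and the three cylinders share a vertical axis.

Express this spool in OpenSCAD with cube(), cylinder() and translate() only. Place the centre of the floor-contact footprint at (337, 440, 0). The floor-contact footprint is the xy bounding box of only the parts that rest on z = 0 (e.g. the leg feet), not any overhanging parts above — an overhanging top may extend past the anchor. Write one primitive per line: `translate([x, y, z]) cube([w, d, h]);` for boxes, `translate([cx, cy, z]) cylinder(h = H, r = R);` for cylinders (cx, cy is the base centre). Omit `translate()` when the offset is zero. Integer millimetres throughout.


translate([337, 440, 0]) cylinder(h = 23, r = 197);
translate([337, 440, 23]) cylinder(h = 156, r = 73);
translate([337, 440, 179]) cylinder(h = 23, r = 197);


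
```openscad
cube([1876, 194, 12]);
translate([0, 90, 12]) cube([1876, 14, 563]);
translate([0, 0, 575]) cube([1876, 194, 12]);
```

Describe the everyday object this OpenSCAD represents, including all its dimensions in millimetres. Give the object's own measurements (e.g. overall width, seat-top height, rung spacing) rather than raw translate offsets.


An I-beam lying along x, 1876 mm long. Overall section height 587 mm. Two flanges 194 mm wide (y) and 12 mm thick, one on the floor and one at the top; a web 14 mm thick runs between them, centred on the flange width.


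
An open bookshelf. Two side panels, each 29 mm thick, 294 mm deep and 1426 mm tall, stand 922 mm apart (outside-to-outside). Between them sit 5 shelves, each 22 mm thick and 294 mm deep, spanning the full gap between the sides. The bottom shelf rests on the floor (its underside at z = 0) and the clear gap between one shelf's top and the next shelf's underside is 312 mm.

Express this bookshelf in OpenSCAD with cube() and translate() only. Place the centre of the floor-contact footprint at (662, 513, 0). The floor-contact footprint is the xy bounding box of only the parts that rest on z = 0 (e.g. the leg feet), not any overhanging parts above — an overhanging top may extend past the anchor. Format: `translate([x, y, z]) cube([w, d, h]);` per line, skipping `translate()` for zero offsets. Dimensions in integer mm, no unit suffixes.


translate([201, 366, 0]) cube([29, 294, 1426]);
translate([1094, 366, 0]) cube([29, 294, 1426]);
translate([230, 366, 0]) cube([864, 294, 22]);
translate([230, 366, 334]) cube([864, 294, 22]);
translate([230, 366, 668]) cube([864, 294, 22]);
translate([230, 366, 1002]) cube([864, 294, 22]);
translate([230, 366, 1336]) cube([864, 294, 22]);


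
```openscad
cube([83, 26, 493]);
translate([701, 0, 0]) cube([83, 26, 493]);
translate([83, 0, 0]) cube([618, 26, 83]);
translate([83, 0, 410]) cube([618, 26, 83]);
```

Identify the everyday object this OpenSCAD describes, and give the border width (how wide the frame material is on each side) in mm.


A picture frame. The border width is 83 mm.

Four thin pieces enclosing a rectangular opening — a picture frame. The two full-height stiles are 493 mm tall; the top rail sits at z = 410 and is 83 mm tall, so the border above the opening is 493 − 410 = 83 mm, matching the stile x-width.


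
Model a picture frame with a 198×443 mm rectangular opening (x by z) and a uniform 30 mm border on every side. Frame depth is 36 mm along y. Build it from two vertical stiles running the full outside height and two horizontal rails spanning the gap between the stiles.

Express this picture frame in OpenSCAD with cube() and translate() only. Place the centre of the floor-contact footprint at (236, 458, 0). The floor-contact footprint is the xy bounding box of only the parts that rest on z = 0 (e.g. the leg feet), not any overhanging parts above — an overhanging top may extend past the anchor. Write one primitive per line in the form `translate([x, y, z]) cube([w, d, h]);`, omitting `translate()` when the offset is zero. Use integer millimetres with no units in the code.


translate([107, 440, 0]) cube([30, 36, 503]);
translate([335, 440, 0]) cube([30, 36, 503]);
translate([137, 440, 0]) cube([198, 36, 30]);
translate([137, 440, 473]) cube([198, 36, 30]);


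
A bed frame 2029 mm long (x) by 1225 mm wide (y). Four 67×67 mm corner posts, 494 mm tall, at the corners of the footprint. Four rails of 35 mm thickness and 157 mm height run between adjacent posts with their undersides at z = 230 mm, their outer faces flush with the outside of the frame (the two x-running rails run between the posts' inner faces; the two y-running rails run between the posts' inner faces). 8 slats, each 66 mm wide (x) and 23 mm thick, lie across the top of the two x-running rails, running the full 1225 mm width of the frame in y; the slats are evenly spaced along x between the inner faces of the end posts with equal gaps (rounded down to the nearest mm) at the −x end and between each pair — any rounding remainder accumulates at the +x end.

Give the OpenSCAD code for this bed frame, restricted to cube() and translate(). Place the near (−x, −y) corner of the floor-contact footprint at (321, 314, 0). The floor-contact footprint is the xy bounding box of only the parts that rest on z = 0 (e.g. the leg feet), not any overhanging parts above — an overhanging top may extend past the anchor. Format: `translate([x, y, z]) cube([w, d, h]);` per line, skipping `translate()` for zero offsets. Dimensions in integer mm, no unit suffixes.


translate([321, 314, 0]) cube([67, 67, 494]);
translate([321, 1472, 0]) cube([67, 67, 494]);
translate([2283, 314, 0]) cube([67, 67, 494]);
translate([2283, 1472, 0]) cube([67, 67, 494]);
translate([388, 314, 230]) cube([1895, 35, 157]);
translate([388, 1504, 230]) cube([1895, 35, 157]);
translate([321, 381, 230]) cube([35, 1091, 157]);
translate([2315, 381, 230]) cube([35, 1091, 157]);
translate([539, 314, 387]) cube([66, 1225, 23]);
translate([756, 314, 387]) cube([66, 1225, 23]);
translate([973, 314, 387]) cube([66, 1225, 23]);
translate([1190, 314, 387]) cube([66, 1225, 23]);
translate([1407, 314, 387]) cube([66, 1225, 23]);
translate([1624, 314, 387]) cube([66, 1225, 23]);
translate([1841, 314, 387]) cube([66, 1225, 23]);
translate([2058, 314, 387]) cube([66, 1225, 23]);


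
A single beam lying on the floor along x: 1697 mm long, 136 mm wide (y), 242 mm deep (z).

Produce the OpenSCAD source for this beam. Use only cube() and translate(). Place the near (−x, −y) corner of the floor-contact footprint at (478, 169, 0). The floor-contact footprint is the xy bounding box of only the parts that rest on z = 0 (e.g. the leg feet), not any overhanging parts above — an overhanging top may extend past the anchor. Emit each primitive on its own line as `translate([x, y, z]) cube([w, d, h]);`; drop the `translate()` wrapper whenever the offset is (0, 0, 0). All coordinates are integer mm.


translate([478, 169, 0]) cube([1697, 136, 242]);


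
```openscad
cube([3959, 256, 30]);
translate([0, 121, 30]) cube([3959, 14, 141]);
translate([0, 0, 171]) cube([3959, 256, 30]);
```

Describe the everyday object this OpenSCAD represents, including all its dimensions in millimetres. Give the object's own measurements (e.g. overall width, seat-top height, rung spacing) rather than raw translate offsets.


An I-beam lying along x, 3959 mm long. Overall section height 201 mm. Two flanges 256 mm wide (y) and 30 mm thick, one on the floor and one at the top; a web 14 mm thick runs between them, centred on the flange width.


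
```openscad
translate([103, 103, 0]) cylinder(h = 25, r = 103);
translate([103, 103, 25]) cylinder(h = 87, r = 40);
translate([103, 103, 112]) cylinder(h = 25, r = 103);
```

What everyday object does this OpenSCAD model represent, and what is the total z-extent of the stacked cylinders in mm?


A spool. The overall height is 137 mm.

Three coaxial cylinders, large–small–large — a spool. Two 25 mm flanges and a 87 mm core give 25 + 87 + 25 = 137 mm.


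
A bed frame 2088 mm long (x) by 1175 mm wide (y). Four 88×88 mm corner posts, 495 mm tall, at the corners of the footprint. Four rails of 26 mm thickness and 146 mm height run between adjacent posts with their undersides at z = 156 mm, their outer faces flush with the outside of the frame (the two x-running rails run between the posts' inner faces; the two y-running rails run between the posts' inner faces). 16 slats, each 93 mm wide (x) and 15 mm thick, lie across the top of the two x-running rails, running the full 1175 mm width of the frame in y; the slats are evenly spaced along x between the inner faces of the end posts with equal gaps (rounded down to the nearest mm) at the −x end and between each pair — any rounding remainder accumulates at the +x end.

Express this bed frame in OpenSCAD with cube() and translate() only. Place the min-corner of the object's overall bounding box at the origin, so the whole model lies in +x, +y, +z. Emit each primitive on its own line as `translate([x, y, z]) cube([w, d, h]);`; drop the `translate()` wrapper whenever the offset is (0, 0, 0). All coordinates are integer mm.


// slat z = rail_z + rail_h = 156 + 146 = 302
// slat gap = ⌊(1912 − 16·93) / 17⌋ = 24
cube([88, 88, 495]);
translate([0, 1087, 0]) cube([88, 88, 495]);
translate([2000, 0, 0]) cube([88, 88, 495]);
translate([2000, 1087, 0]) cube([88, 88, 495]);
translate([88, 0, 156]) cube([1912, 26, 146]);
translate([88, 1149, 156]) cube([1912, 26, 146]);
translate([0, 88, 156]) cube([26, 999, 146]);
translate([2062, 88, 156]) cube([26, 999, 146]);
translate([112, 0, 302]) cube([93, 1175, 15]);
translate([229, 0, 302]) cube([93, 1175, 15]);
translate([346, 0, 302]) cube([93, 1175, 15]);
translate([463, 0, 302]) cube([93, 1175, 15]);
translate([580, 0, 302]) cube([93, 1175, 15]);
translate([697, 0, 302]) cube([93, 1175, 15]);
translate([814, 0, 302]) cube([93, 1175, 15]);
translate([931, 0, 302]) cube([93, 1175, 15]);
translate([1048, 0, 302]) cube([93, 1175, 15]);
translate([1165, 0, 302]) cube([93, 1175, 15]);
translate([1282, 0, 302]) cube([93, 1175, 15]);
translate([1399, 0, 302]) cube([93, 1175, 15]);
translate([1516, 0, 302]) cube([93, 1175, 15]);
translate([1633, 0, 302]) cube([93, 1175, 15]);
translate([1750, 0, 302]) cube([93, 1175, 15]);
translate([1867, 0, 302]) cube([93, 1175, 15]);


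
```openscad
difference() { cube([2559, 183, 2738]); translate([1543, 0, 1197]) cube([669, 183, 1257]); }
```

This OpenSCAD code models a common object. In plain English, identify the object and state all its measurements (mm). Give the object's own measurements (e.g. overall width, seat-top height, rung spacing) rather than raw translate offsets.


A wall 2559 mm long (x), 183 mm thick (y), 2738 mm tall, with a rectangular window opening cut through it. The opening is 669 mm wide and 1257 mm tall; its sill is at z = 1197 mm and its near (−x) edge is 1543 mm from the wall's −x end. The opening passes through the full wall thickness.


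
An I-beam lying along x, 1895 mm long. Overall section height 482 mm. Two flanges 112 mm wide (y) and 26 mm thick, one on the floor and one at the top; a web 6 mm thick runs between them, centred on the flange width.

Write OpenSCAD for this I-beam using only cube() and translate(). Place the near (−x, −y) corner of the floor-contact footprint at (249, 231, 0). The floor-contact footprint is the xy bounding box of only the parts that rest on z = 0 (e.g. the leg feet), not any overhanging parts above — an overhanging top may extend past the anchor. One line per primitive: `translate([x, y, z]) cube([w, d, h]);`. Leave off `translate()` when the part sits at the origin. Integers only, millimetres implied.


translate([249, 231, 0]) cube([1895, 112, 26]);
translate([249, 284, 26]) cube([1895, 6, 430]);
translate([249, 231, 456]) cube([1895, 112, 26]);


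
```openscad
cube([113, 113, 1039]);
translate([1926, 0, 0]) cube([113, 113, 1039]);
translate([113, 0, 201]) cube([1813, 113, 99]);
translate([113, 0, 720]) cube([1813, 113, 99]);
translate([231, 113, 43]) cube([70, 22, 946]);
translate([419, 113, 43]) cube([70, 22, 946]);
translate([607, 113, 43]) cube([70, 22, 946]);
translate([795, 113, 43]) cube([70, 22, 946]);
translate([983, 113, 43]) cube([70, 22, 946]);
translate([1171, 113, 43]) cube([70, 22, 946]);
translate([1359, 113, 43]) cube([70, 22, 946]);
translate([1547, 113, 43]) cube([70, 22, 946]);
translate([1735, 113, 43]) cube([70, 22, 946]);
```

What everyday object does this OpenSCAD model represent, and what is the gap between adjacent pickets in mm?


A fence section. The picket gap is 118 mm.

Two posts, two rails, 9 pickets — a fence section. Span 1813 mm holds 9 pickets of 70 mm with 10 equal gaps: ⌊(1813 − 9·70) / 10⌋ = 118 mm.


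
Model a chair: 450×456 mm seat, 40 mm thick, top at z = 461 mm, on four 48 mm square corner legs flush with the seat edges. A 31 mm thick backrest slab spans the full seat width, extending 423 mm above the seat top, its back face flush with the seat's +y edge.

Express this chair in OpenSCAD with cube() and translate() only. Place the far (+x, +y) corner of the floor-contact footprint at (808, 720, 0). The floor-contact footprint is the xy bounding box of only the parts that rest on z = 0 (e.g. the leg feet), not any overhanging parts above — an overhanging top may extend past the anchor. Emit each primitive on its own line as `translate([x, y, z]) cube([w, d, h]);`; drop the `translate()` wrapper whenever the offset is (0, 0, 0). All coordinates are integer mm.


translate([358, 264, 421]) cube([450, 456, 40]);
translate([358, 264, 0]) cube([48, 48, 421]);
translate([760, 264, 0]) cube([48, 48, 421]);
translate([358, 672, 0]) cube([48, 48, 421]);
translate([760, 672, 0]) cube([48, 48, 421]);
translate([358, 689, 461]) cube([450, 31, 423]);


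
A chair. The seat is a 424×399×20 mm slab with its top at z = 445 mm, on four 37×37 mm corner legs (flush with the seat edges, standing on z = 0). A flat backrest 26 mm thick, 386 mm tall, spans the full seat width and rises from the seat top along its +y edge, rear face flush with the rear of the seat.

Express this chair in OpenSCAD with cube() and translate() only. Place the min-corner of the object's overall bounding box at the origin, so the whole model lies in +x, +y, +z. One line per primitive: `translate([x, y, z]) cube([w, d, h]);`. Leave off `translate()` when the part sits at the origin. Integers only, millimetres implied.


// leg_h = 445 - 20 = 425
translate([0, 0, 425]) cube([424, 399, 20]);
cube([37, 37, 425]);
translate([387, 0, 0]) cube([37, 37, 425]);
translate([0, 362, 0]) cube([37, 37, 425]);
translate([387, 362, 0]) cube([37, 37, 425]);
translate([0, 373, 445]) cube([424, 26, 386]);


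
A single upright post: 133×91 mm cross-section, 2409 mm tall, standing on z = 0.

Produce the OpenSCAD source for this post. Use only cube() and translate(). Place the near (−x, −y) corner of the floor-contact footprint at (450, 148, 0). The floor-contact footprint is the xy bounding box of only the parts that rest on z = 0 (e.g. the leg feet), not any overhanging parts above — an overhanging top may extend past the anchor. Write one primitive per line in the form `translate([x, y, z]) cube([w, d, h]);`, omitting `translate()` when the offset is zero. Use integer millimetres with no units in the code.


translate([450, 148, 0]) cube([133, 91, 2409]);


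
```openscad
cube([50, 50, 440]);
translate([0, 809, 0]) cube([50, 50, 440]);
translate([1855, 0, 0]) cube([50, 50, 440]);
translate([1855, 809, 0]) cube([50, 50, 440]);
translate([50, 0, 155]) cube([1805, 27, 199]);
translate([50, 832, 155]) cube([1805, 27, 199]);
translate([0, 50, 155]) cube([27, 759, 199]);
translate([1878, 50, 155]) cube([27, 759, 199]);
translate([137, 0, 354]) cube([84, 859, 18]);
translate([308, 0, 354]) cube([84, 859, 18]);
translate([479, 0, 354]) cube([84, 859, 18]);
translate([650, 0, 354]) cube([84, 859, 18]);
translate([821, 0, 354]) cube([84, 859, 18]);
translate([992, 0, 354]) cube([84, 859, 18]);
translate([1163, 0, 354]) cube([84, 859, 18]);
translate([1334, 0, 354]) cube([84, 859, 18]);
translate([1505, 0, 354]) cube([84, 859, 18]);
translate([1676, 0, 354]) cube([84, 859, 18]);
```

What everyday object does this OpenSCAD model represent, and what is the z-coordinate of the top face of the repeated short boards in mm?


A bed frame. The slat-top height is 372 mm.

Four posts, four rails, and a row of slats — a bed frame. Slats sit on the rails at z = 155 + 199 = 354; with slat thickness 18, the top is 372 mm.


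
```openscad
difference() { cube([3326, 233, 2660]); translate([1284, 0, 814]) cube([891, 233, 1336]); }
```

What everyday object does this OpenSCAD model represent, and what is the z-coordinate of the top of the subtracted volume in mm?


A wall with a window opening. The window head height is 2150 mm.

A wall with a rectangular opening subtracted — a window. Sill at z = 814, opening 1336 mm tall, so the head is at 814 + 1336 = 2150 mm.


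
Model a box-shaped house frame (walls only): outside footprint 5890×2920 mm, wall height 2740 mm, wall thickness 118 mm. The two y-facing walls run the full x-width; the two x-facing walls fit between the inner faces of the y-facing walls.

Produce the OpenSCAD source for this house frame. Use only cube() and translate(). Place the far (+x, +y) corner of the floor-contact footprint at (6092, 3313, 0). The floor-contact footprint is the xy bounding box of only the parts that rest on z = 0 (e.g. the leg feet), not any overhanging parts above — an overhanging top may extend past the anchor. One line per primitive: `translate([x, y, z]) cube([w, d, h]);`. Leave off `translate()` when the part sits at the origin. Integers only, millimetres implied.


translate([202, 393, 0]) cube([5890, 118, 2740]);
translate([202, 3195, 0]) cube([5890, 118, 2740]);
translate([202, 511, 0]) cube([118, 2684, 2740]);
translate([5974, 511, 0]) cube([118, 2684, 2740]);


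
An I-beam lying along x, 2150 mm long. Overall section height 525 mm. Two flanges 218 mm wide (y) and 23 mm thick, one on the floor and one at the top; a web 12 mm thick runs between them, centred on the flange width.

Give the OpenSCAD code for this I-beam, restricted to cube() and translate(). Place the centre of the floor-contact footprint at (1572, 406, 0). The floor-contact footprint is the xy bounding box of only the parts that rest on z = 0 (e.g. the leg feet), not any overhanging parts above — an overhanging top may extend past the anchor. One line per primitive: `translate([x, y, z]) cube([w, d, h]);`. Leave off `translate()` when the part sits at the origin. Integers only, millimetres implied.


translate([497, 297, 0]) cube([2150, 218, 23]);
translate([497, 400, 23]) cube([2150, 12, 479]);
translate([497, 297, 502]) cube([2150, 218, 23]);


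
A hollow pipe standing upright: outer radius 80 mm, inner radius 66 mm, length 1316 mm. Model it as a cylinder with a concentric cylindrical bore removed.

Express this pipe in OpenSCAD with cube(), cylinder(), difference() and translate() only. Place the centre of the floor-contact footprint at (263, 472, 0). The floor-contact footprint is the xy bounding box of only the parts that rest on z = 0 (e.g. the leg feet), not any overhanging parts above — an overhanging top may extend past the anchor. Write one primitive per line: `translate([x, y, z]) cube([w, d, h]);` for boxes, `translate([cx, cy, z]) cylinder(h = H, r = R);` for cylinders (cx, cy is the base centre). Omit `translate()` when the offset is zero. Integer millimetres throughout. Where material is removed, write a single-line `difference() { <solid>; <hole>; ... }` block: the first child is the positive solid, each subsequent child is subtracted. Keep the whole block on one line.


difference() { translate([263, 472, 0]) cylinder(h = 1316, r = 80); translate([263, 472, 0]) cylinder(h = 1316, r = 66); }


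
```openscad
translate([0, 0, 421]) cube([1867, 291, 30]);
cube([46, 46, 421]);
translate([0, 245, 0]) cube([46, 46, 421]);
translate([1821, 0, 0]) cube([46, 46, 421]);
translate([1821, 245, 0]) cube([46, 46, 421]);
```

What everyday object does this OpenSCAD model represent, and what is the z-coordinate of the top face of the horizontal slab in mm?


A bench. The seat-top height is 451 mm.

A long slab on four corner posts — a bench. The slab sits at z = 421 with thickness 30, so the top is 421 + 30 = 451 mm.


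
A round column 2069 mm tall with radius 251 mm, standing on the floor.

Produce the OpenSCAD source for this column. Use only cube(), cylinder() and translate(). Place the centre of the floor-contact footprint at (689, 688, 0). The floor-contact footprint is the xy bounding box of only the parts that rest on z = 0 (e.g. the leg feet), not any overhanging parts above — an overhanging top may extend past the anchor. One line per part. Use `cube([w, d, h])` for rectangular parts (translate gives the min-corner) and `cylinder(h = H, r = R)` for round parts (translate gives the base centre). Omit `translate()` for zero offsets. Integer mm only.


translate([689, 688, 0]) cylinder(h = 2069, r = 251);


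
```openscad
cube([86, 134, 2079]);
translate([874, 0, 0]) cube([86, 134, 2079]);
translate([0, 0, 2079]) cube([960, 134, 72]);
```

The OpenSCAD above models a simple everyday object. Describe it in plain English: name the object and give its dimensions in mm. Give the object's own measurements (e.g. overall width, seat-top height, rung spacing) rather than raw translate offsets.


A door frame. The clear opening is 788 mm wide and 2079 mm high. Two 86 mm wide jambs, 134 mm deep, stand either side of the opening from the floor to the top of the opening. A 72 mm thick head sits across the top of both jambs, spanning the full outside width of the frame.


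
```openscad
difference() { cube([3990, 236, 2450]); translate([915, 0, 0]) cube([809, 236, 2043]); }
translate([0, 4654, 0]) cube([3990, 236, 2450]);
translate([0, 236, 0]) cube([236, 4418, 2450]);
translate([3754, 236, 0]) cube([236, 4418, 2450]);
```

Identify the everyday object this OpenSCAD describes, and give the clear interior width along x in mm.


A single room. The interior width is 3518 mm.

Four walls enclosing a rectangle with a door in the front wall — a room. Outside width 3990 minus two 236 mm walls gives 3518 mm.


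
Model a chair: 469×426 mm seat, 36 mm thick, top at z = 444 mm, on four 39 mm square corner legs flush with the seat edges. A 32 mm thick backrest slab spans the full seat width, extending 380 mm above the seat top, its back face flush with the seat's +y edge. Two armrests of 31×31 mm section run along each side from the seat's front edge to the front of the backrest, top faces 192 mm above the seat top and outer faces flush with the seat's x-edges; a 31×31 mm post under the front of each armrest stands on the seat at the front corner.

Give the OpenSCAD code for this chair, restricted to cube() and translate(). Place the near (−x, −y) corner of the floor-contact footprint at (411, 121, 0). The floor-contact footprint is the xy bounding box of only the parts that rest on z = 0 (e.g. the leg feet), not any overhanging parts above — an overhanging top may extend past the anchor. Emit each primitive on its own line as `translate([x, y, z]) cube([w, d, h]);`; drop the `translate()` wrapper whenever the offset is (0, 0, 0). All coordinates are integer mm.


translate([411, 121, 408]) cube([469, 426, 36]);
translate([411, 121, 0]) cube([39, 39, 408]);
translate([841, 121, 0]) cube([39, 39, 408]);
translate([411, 508, 0]) cube([39, 39, 408]);
translate([841, 508, 0]) cube([39, 39, 408]);
translate([411, 515, 444]) cube([469, 32, 380]);
translate([411, 121, 605]) cube([31, 394, 31]);
translate([849, 121, 605]) cube([31, 394, 31]);
translate([411, 121, 444]) cube([31, 31, 161]);
translate([849, 121, 444]) cube([31, 31, 161]);


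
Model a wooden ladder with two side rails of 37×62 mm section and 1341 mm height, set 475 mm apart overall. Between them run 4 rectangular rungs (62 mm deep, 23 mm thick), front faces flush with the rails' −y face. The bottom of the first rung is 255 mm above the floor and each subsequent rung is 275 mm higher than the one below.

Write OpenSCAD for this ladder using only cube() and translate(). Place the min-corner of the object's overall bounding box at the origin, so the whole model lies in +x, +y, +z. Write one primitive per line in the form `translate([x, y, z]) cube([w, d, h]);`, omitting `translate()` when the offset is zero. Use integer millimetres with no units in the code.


// rung span = 475 - 2*37 = 401
// rung[k] z = 255 + k*275
cube([37, 62, 1341]);
translate([438, 0, 0]) cube([37, 62, 1341]);
translate([37, 0, 255]) cube([401, 62, 23]);
translate([37, 0, 530]) cube([401, 62, 23]);
translate([37, 0, 805]) cube([401, 62, 23]);
translate([37, 0, 1080]) cube([401, 62, 23]);
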